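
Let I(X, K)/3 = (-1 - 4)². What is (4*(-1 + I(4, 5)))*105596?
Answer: 31256416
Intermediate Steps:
I(X, K) = 75 (I(X, K) = 3*(-1 - 4)² = 3*(-5)² = 3*25 = 75)
(4*(-1 + I(4, 5)))*105596 = (4*(-1 + 75))*105596 = (4*74)*105596 = 296*105596 = 31256416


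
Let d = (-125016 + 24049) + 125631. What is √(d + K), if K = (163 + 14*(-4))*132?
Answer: 2*√9697 ≈ 196.95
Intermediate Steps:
d = 24664 (d = -100967 + 125631 = 24664)
K = 14124 (K = (163 - 56)*132 = 107*132 = 14124)
√(d + K) = √(24664 + 14124) = √38788 = 2*√9697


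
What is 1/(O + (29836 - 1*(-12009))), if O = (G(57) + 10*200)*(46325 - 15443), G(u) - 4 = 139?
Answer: 1/66221971 ≈ 1.5101e-8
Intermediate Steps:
G(u) = 143 (G(u) = 4 + 139 = 143)
O = 66180126 (O = (143 + 10*200)*(46325 - 15443) = (143 + 2000)*30882 = 2143*30882 = 66180126)
1/(O + (29836 - 1*(-12009))) = 1/(66180126 + (29836 - 1*(-12009))) = 1/(66180126 + (29836 + 12009)) = 1/(66180126 + 41845) = 1/66221971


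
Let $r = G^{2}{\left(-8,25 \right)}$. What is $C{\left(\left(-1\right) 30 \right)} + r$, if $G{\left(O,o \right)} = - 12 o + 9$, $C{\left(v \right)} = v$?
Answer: $84651$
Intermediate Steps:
$G{\left(O,o \right)} = 9 - 12 o$
$r = 84681$ ($r = \left(9 - 300\right)^{2} = \left(-291\right)^{2} = 84681$)
$C{\left(\left(-1\right) 30 \right)} + r = \left(-1\right) 30 + 84681 = -30 + 84681 = 84651$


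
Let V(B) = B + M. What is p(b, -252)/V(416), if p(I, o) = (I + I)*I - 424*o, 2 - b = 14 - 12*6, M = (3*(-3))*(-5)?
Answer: 114048/461 ≈ 247.39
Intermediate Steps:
M = 45 (M = -9*(-5) = 45)
b = 60 (b = 2 - (14 - 12*6) = 2 - (14 - 72) = 2 - 1*(-58) = 2 + 58 = 60)
V(B) = 45 + B (V(B) = B + 45 = 45 + B)
p(I, o) = -424*o + 2*I**2 (p(I, o) = (2*I)*I - 424*o = 2*I**2 - 424*o = -424*o + 2*I**2)
p(b, -252)/V(416) = (-424*(-252) + 2*60**2)/(45 + 416) = (106848 + 2*3600)/461 = (106848 + 7200)*(1/461) = 114048*(1/461) = 114048/461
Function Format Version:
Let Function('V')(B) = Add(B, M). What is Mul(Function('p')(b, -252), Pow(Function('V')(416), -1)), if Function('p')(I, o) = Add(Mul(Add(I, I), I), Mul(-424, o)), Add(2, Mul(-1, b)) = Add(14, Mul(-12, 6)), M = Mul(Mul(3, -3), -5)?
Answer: Rational(114048, 461) ≈ 247.39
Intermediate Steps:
M = 45 (M = Mul(-9, -5) = 45)
b = 60 (b = Add(2, Mul(-1, Add(14, Mul(-12, 6)))) = Add(2, Mul(-1, Add(14, -72))) = Add(2, Mul(-1, -58)) = Add(2, 58) = 60)
Function('V')(B) = Add(45, B) (Function('V')(B) = Add(B, 45) = Add(45, B))
Function('p')(I, o) = Add(Mul(-424, o), Mul(2, Pow(I, 2))) (Function('p')(I, o) = Add(Mul(Mul(2, I), I), Mul(-424, o)) = Add(Mul(2, Pow(I, 2)), Mul(-424, o)) = Add(Mul(-424, o), Mul(2, Pow(I, 2))))
Mul(Function('p')(b, -252), Pow(Function('V')(416), -1)) = Mul(Add(Mul(-424, -252), Mul(2, Pow(60, 2))), Pow(Add(45, 416), -1)) = Mul(Add(106848, Mul(2, 3600)), Pow(461, -1)) = Mul(Add(106848, 7200), Rational(1, 461)) = Mul(114048, Rational(1, 461)) = Rational(114048, 461)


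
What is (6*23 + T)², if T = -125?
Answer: 169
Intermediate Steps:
(6*23 + T)² = (6*23 - 125)² = (138 - 125)² = 13² = 169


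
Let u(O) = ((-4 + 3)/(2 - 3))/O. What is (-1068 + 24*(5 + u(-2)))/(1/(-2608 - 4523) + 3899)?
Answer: -855720/3475471 ≈ -0.24622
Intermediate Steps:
u(O) = 1/O (u(O) = (-1/(-1))/O = (-1*(-1))/O = 1/O)
(-1068 + 24*(5 + u(-2)))/(1/(-2608 - 4523) + 3899) = (-1068 + 24*(5 + 1/(-2)))/(1/(-2608 - 4523) + 3899) = (-1068 + 24*(5 - ½))/(1/(-7131) + 3899) = (-1068 + 24*(9/2))/(-1/7131 + 3899) = (-1068 + 108)/(27803768/7131) = -960*7131/27803768 = -855720/3475471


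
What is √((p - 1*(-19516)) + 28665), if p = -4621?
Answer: 66*√10 ≈ 208.71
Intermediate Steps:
√((p - 1*(-19516)) + 28665) = √((-4621 - 1*(-19516)) + 28665) = √((-4621 + 19516) + 28665) = √(14895 + 28665) = √43560 = 66*√10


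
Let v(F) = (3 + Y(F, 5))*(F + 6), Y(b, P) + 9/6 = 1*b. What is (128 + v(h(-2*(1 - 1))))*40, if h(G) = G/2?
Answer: 5480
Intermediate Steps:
Y(b, P) = -3/2 + b (Y(b, P) = -3/2 + 1*b = -3/2 + b)
h(G) = G/2 (h(G) = G*(½) = G/2)
v(F) = (6 + F)*(3/2 + F) (v(F) = (3 + (-3/2 + F))*(F + 6) = (3/2 + F)*(6 + F) = (6 + F)*(3/2 + F))
(128 + v(h(-2*(1 - 1))))*40 = (128 + (9 + ((-2*(1 - 1))/2)² + 15*((-2*(1 - 1))/2)/2))*40 = (128 + (9 + ((-2*0)/2)² + 15*((-2*0)/2)/2))*40 = (128 + (9 + ((½)*0)² + 15*((½)*0)/2))*40 = (128 + (9 + 0² + (15/2)*0))*40 = (128 + (9 + 0 + 0))*40 = (128 + 9)*40 = 137*40 = 5480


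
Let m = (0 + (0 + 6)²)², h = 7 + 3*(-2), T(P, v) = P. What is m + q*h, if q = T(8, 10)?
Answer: 1304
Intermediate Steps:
q = 8
h = 1 (h = 7 - 6 = 1)
m = 1296 (m = (0 + 6²)² = (0 + 36)² = 36² = 1296)
m + q*h = 1296 + 8*1 = 1296 + 8 = 1304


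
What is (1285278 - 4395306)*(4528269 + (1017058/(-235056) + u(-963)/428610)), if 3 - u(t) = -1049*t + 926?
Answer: -1970593383561165793425/139926878 ≈ -1.4083e+13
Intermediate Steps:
u(t) = -923 + 1049*t (u(t) = 3 - (-1049*t + 926) = 3 - (926 - 1049*t) = 3 + (-926 + 1049*t) = -923 + 1049*t)
(1285278 - 4395306)*(4528269 + (1017058/(-235056) + u(-963)/428610)) = (1285278 - 4395306)*(4528269 + (1017058/(-235056) + (-923 + 1049*(-963))/428610)) = -3110028*(4528269 + (1017058*(-1/235056) + (-923 - 1010187)*(1/428610))) = -3110028*(4528269 + (-508529/117528 - 1011110*1/428610)) = -3110028*(4528269 + (-508529/117528 - 101111/42861)) = -3110028*(4528269 - 3742159453/559707512) = -3110028*2534502433497275/559707512 = -1970593383561165793425/139926878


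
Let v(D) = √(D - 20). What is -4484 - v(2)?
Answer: -4484 - 3*I*√2 ≈ -4484.0 - 4.2426*I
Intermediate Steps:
v(D) = √(-20 + D)
-4484 - v(2) = -4484 - √(-20 + 2) = -4484 - √(-18) = -4484 - 3*I*√2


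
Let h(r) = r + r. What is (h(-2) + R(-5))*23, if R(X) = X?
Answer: -207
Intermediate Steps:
h(r) = 2*r
(h(-2) + R(-5))*23 = (2*(-2) - 5)*23 = (-4 - 5)*23 = -9*23 = -207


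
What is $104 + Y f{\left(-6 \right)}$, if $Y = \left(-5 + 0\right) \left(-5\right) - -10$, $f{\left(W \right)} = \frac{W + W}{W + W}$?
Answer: $139$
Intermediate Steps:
$f{\left(W \right)} = 1$ ($f{\left(W \right)} = \frac{2 W}{2 W} = 2 W \frac{1}{2 W} = 1$)
$Y = 35$ ($Y = \left(-5\right) \left(-5\right) + 10 = 25 + 10 = 35$)
$104 + Y f{\left(-6 \right)} = 104 + 35 \cdot 1 = 104 + 35 = 139$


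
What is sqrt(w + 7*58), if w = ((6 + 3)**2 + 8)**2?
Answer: sqrt(8327) ≈ 91.252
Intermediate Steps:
w = 7921 (w = (9**2 + 8)**2 = (81 + 8)**2 = 89**2 = 7921)
sqrt(w + 7*58) = sqrt(7921 + 7*58) = sqrt(7921 + 406) = sqrt(8327)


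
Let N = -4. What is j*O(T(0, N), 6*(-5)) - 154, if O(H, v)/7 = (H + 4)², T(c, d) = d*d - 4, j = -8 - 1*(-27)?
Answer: 33894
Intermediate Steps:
j = 19 (j = -8 + 27 = 19)
T(c, d) = -4 + d² (T(c, d) = d² - 4 = -4 + d²)
O(H, v) = 7*(4 + H)² (O(H, v) = 7*(H + 4)² = 7*(4 + H)²)
j*O(T(0, N), 6*(-5)) - 154 = 19*(7*(4 + (-4 + (-4)²))²) - 154 = 19*(7*(4 + (-4 + 16))²) - 154 = 19*(7*(4 + 12)²) - 154 = 19*(7*16²) - 154 = 19*(7*256) - 154 = 19*1792 - 154 = 34048 - 154 = 33894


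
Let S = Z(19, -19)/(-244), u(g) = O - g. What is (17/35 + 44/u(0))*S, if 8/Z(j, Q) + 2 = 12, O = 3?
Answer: -1591/32025 ≈ -0.049680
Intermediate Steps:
Z(j, Q) = ⅘ (Z(j, Q) = 8/(-2 + 12) = 8/10 = 8*(⅒) = ⅘)
u(g) = 3 - g
S = -1/305 (S = (⅘)/(-244) = (⅘)*(-1/244) = -1/305 ≈ -0.0032787)
(17/35 + 44/u(0))*S = (17/35 + 44/(3 - 1*0))*(-1/305) = (17*(1/35) + 44/(3 + 0))*(-1/305) = (17/35 + 44/3)*(-1/305) = (1591/105)*(-1/305) = -1591/32025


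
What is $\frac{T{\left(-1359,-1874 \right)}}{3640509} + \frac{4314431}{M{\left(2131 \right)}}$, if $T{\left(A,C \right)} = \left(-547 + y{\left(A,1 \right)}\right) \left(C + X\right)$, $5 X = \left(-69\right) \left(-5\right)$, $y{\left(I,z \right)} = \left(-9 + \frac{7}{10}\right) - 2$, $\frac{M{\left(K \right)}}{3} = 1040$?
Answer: $\frac{5236621125353}{3786129360} \approx 1383.1$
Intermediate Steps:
$M{\left(K \right)} = 3120$ ($M{\left(K \right)} = 3 \cdot 1040 = 3120$)
$y{\left(I,z \right)} = - \frac{103}{10}$ ($y{\left(I,z \right)} = \left(-9 + 7 \cdot \frac{1}{10}\right) - 2 = \left(-9 + \frac{7}{10}\right) - 2 = - \frac{83}{10} - 2 = - \frac{103}{10}$)
$X = 69$ ($X = \frac{\left(-69\right) \left(-5\right)}{5} = \frac{1}{5} \cdot 345 = 69$)
$T{\left(A,C \right)} = - \frac{384537}{10} - \frac{5573 C}{10}$ ($T{\left(A,C \right)} = \left(-547 - \frac{103}{10}\right) \left(C + 69\right) = - \frac{5573 \left(69 + C\right)}{10} = - \frac{384537}{10} - \frac{5573 C}{10}$)
$\frac{T{\left(-1359,-1874 \right)}}{3640509} + \frac{4314431}{M{\left(2131 \right)}} = \frac{- \frac{384537}{10} - - \frac{5221901}{5}}{3640509} + \frac{4314431}{3120} = \left(- \frac{384537}{10} + \frac{5221901}{5}\right) \frac{1}{3640509} + 4314431 \cdot \frac{1}{3120} = \frac{2011853}{2} \cdot \frac{1}{3640509} + \frac{4314431}{3120} = \frac{2011853}{7281018} + \frac{4314431}{3120} = \frac{5236621125353}{3786129360}$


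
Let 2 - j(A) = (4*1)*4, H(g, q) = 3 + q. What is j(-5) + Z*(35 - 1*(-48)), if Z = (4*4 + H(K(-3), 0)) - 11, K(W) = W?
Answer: 650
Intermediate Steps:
j(A) = -14 (j(A) = 2 - 4*1*4 = 2 - 4*4 = 2 - 1*16 = 2 - 16 = -14)
Z = 8 (Z = (4*4 + (3 + 0)) - 11 = (16 + 3) - 11 = 19 - 11 = 8)
j(-5) + Z*(35 - 1*(-48)) = -14 + 8*(35 - 1*(-48)) = -14 + 8*(35 + 48) = -14 + 8*83 = -14 + 664 = 650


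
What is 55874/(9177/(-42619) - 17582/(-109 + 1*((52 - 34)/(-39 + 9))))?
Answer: 28368459028/81339289 ≈ 348.77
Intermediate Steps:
55874/(9177/(-42619) - 17582/(-109 + 1*((52 - 34)/(-39 + 9)))) = 55874/(9177*(-1/42619) - 17582/(-109 + 1*(18/(-30)))) = 55874/(-399/1853 - 17582/(-109 + 1*(18*(-1/30)))) = 55874/(-399/1853 - 17582/(-109 + 1*(-⅗))) = 55874/(-399/1853 - 17582/(-109 - ⅗)) = 55874/(-399/1853 - 17582/(-548/5)) = 55874/(-399/1853 - 17582*(-5/548)) = 55874/(-399/1853 + 43955/274) = 55874/(81339289/507722) = 55874*(507722/81339289) = 28368459028/81339289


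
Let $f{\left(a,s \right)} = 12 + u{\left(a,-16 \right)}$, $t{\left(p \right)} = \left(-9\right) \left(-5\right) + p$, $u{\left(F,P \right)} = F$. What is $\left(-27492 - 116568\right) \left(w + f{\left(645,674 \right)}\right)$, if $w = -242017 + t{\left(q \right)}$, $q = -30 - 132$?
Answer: $34787176620$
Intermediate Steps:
$q = -162$ ($q = -30 - 132 = -162$)
$t{\left(p \right)} = 45 + p$
$w = -242134$ ($w = -242017 + \left(45 - 162\right) = -242017 - 117 = -242134$)
$f{\left(a,s \right)} = 12 + a$
$\left(-27492 - 116568\right) \left(w + f{\left(645,674 \right)}\right) = \left(-27492 - 116568\right) \left(-242134 + \left(12 + 645\right)\right) = - 144060 \left(-242134 + 657\right) = \left(-144060\right) \left(-241477\right) = 34787176620$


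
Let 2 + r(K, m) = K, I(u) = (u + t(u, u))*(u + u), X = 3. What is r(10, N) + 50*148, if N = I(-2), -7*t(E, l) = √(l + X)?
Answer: 7408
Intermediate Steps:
t(E, l) = -√(3 + l)/7 (t(E, l) = -√(l + 3)/7 = -√(3 + l)/7)
I(u) = 2*u*(u - √(3 + u)/7) (I(u) = (u - √(3 + u)/7)*(u + u) = (u - √(3 + u)/7)*(2*u) = 2*u*(u - √(3 + u)/7))
N = 60/7 (N = (2/7)*(-2)*(-√(3 - 2) + 7*(-2)) = (2/7)*(-2)*(-√1 - 14) = (2/7)*(-2)*(-1*1 - 14) = (2/7)*(-2)*(-1 - 14) = (2/7)*(-2)*(-15) = 60/7 ≈ 8.5714)
r(K, m) = -2 + K
r(10, N) + 50*148 = (-2 + 10) + 50*148 = 8 + 7400 = 7408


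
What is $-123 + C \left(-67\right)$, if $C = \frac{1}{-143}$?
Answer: $- \frac{17522}{143} \approx -122.53$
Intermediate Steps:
$C = - \frac{1}{143} \approx -0.006993$
$-123 + C \left(-67\right) = -123 - - \frac{67}{143} = -123 + \frac{67}{143} = - \frac{17522}{143}$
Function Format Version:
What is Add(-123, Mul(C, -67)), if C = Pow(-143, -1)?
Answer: Rational(-17522, 143) ≈ -122.53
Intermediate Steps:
C = Rational(-1, 143) ≈ -0.0069930
Add(-123, Mul(C, -67)) = Add(-123, Mul(Rational(-1, 143), -67)) = Add(-123, Rational(67, 143)) = Rational(-17522, 143)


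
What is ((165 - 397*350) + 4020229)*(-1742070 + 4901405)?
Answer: 12262781879740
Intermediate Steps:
((165 - 397*350) + 4020229)*(-1742070 + 4901405) = ((165 - 138950) + 4020229)*3159335 = (-138785 + 4020229)*3159335 = 3881444*3159335 = 12262781879740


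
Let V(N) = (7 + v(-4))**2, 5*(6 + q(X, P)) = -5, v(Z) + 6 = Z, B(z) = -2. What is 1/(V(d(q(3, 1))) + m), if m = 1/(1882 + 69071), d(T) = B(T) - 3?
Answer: 70953/638578 ≈ 0.11111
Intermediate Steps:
v(Z) = -6 + Z
q(X, P) = -7 (q(X, P) = -6 + (1/5)*(-5) = -6 - 1 = -7)
d(T) = -5 (d(T) = -2 - 3 = -5)
m = 1/70953 ≈ 1.4094e-5
V(N) = 9 (V(N) = (7 + (-6 - 4))**2 = (7 - 10)**2 = (-3)**2 = 9)
1/(V(d(q(3, 1))) + m) = 1/(9 + 1/70953) = 1/(638578/70953) = 70953/638578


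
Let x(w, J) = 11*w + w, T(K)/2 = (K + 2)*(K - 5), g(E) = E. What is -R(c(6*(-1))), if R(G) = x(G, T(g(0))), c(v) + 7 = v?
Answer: 156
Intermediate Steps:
T(K) = 2*(-5 + K)*(2 + K) (T(K) = 2*((K + 2)*(K - 5)) = 2*((2 + K)*(-5 + K)) = 2*((-5 + K)*(2 + K)) = 2*(-5 + K)*(2 + K))
x(w, J) = 12*w
c(v) = -7 + v
R(G) = 12*G
-R(c(6*(-1))) = -12*(-7 + 6*(-1)) = -12*(-7 - 6) = -12*(-13) = -1*(-156) = 156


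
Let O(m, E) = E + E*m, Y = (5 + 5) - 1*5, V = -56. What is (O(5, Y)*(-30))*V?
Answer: 50400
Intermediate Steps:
Y = 5 (Y = 10 - 5 = 5)
(O(5, Y)*(-30))*V = ((5*(1 + 5))*(-30))*(-56) = ((5*6)*(-30))*(-56) = (30*(-30))*(-56) = -900*(-56) = 50400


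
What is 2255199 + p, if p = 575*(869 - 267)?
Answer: 2601349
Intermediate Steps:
p = 346150 (p = 575*602 = 346150)
2255199 + p = 2255199 + 346150 = 2601349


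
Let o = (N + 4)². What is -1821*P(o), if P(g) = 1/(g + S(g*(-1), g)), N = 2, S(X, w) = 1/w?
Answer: -65556/1297 ≈ -50.544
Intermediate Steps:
o = 36 (o = (2 + 4)² = 6² = 36)
P(g) = 1/(g + 1/g)
-1821*P(o) = -65556/(1 + 36²) = -65556/(1 + 1296) = -65556/1297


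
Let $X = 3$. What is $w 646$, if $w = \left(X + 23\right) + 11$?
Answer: $23902$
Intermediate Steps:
$w = 37$ ($w = \left(3 + 23\right) + 11 = 26 + 11 = 37$)
$w 646 = 37 \cdot 646 = 23902$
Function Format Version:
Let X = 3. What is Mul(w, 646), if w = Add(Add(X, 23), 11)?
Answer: 23902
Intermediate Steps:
w = 37 (w = Add(Add(3, 23), 11) = Add(26, 11) = 37)
Mul(w, 646) = Mul(37, 646) = 23902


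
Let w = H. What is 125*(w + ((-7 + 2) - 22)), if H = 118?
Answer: 11375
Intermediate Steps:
w = 118
125*(w + ((-7 + 2) - 22)) = 125*(118 + ((-7 + 2) - 22)) = 125*(118 + (-5 - 22)) = 125*(118 - 27) = 125*91 = 11375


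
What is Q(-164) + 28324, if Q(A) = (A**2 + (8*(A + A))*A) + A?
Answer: 485392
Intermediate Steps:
Q(A) = A + 17*A**2 (Q(A) = (A**2 + (8*(2*A))*A) + A = (A**2 + (16*A)*A) + A = (A**2 + 16*A**2) + A = 17*A**2 + A = A + 17*A**2)
Q(-164) + 28324 = -164*(1 + 17*(-164)) + 28324 = -164*(1 - 2788) + 28324 = -164*(-2787) + 28324 = 457068 + 28324 = 485392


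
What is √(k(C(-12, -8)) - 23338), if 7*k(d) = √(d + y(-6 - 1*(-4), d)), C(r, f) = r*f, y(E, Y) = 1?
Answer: √(-1143562 + 7*√97)/7 ≈ 152.76*I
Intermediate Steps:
C(r, f) = f*r
k(d) = √(1 + d)/7 (k(d) = √(d + 1)/7 = √(1 + d)/7)
√(k(C(-12, -8)) - 23338) = √(√(1 - 8*(-12))/7 - 23338) = √(√(1 + 96)/7 - 23338) = √(√97/7 - 23338) = √(-23338 + √97/7)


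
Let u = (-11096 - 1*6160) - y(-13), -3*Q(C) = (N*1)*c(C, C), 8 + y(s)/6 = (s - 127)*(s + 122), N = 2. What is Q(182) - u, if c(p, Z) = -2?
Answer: -223052/3 ≈ -74351.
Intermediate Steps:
y(s) = -48 + 6*(-127 + s)*(122 + s) (y(s) = -48 + 6*((s - 127)*(s + 122)) = -48 + 6*((-127 + s)*(122 + s)) = -48 + 6*(-127 + s)*(122 + s))
Q(C) = 4/3 (Q(C) = -2*1*(-2)/3 = -2*(-2)/3 = -⅓*(-4) = 4/3)
u = 74352 (u = (-11096 - 1*6160) - (-93012 - 30*(-13) + 6*(-13)²) = (-11096 - 6160) - (-93012 + 390 + 6*169) = -17256 - (-93012 + 390 + 1014) = -17256 - 1*(-91608) = -17256 + 91608 = 74352)
Q(182) - u = 4/3 - 1*74352 = 4/3 - 74352 = -223052/3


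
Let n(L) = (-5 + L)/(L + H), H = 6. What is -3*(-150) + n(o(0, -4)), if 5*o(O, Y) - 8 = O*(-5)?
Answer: 17083/38 ≈ 449.55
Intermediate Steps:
o(O, Y) = 8/5 - O (o(O, Y) = 8/5 + (O*(-5))/5 = 8/5 + (-5*O)/5 = 8/5 - O)
n(L) = (-5 + L)/(6 + L) (n(L) = (-5 + L)/(L + 6) = (-5 + L)/(6 + L))
-3*(-150) + n(o(0, -4)) = -3*(-150) + (-5 + (8/5 - 1*0))/(6 + (8/5 - 1*0)) = 450 + (-5 + (8/5 + 0))/(6 + (8/5 + 0)) = 450 + (-5 + 8/5)/(6 + 8/5) = 450 - 17/5/(38/5) = 450 + (5/38)*(-17/5) = 450 - 17/38 = 17083/38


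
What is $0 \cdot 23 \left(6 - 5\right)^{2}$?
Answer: $0$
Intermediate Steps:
$0 \cdot 23 \left(6 - 5\right)^{2} = 0 \cdot 1^{2} = 0 \cdot 1 = 0$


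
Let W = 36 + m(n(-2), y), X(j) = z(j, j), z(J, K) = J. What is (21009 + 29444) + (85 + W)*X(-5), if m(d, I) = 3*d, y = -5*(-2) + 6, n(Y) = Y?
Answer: 49878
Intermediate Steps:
X(j) = j
y = 16 (y = 10 + 6 = 16)
W = 30 (W = 36 + 3*(-2) = 36 - 6 = 30)
(21009 + 29444) + (85 + W)*X(-5) = (21009 + 29444) + (85 + 30)*(-5) = 50453 + 115*(-5) = 50453 - 575 = 49878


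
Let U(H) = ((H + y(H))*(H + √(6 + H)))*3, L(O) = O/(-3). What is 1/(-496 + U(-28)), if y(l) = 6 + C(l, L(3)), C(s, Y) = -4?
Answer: 211/372899 + 39*I*√22/1491596 ≈ 0.00056584 + 0.00012264*I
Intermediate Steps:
L(O) = -O/3 (L(O) = O*(-⅓) = -O/3)
y(l) = 2 (y(l) = 6 - 4 = 2)
U(H) = 3*(2 + H)*(H + √(6 + H)) (U(H) = ((H + 2)*(H + √(6 + H)))*3 = ((2 + H)*(H + √(6 + H)))*3 = 3*(2 + H)*(H + √(6 + H)))
1/(-496 + U(-28)) = 1/(-496 + (3*(-28)² + 6*(-28) + 6*√(6 - 28) + 3*(-28)*√(6 - 28))) = 1/(-496 + (3*784 - 168 + 6*√(-22) + 3*(-28)*√(-22))) = 1/(-496 + (2352 - 168 + 6*(I*√22) + 3*(-28)*(I*√22))) = 1/(-496 + (2352 - 168 + 6*I*√22 - 84*I*√22)) = 1/(-496 + (2184 - 78*I*√22)) = 1/(1688 - 78*I*√22)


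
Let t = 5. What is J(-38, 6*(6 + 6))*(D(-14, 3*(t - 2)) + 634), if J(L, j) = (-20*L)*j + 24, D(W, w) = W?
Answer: 33941280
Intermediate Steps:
J(L, j) = 24 - 20*L*j (J(L, j) = -20*L*j + 24 = 24 - 20*L*j)
J(-38, 6*(6 + 6))*(D(-14, 3*(t - 2)) + 634) = (24 - 20*(-38)*6*(6 + 6))*(-14 + 634) = (24 - 20*(-38)*6*12)*620 = (24 - 20*(-38)*72)*620 = (24 + 54720)*620 = 54744*620 = 33941280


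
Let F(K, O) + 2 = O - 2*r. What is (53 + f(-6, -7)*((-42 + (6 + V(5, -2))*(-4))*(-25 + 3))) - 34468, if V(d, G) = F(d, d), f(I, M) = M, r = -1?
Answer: -47659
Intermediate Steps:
F(K, O) = O (F(K, O) = -2 + (O - 2*(-1)) = -2 + (O + 2) = -2 + (2 + O) = O)
V(d, G) = d
(53 + f(-6, -7)*((-42 + (6 + V(5, -2))*(-4))*(-25 + 3))) - 34468 = (53 - 7*(-42 + (6 + 5)*(-4))*(-25 + 3)) - 34468 = (53 - 7*(-42 + 11*(-4))*(-22)) - 34468 = (53 - 7*(-42 - 44)*(-22)) - 34468 = (53 - (-602)*(-22)) - 34468 = (53 - 7*1892) - 34468 = (53 - 13244) - 34468 = -13191 - 34468 = -47659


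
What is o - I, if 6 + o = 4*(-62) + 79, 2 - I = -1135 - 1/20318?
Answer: -26657217/20318 ≈ -1312.0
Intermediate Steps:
I = 23101567/20318 (I = 2 - (-1135 - 1/20318) = 2 - 1*(-23060931/20318) = 2 + 23060931/20318 = 23101567/20318 ≈ 1137.0)
o = -175 (o = -6 + (4*(-62) + 79) = -6 + (-248 + 79) = -6 - 169 = -175)
o - I = -175 - 1*23101567/20318 = -175 - 23101567/20318 = -26657217/20318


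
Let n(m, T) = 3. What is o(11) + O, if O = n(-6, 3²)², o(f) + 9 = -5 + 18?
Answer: 13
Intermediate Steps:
o(f) = 4 (o(f) = -9 + (-5 + 18) = -9 + 13 = 4)
O = 9 (O = 3² = 9)
o(11) + O = 4 + 9 = 13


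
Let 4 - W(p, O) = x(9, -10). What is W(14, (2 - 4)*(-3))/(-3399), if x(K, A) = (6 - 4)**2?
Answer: 0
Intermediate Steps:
x(K, A) = 4 (x(K, A) = 2**2 = 4)
W(p, O) = 0 (W(p, O) = 4 - 1*4 = 4 - 4 = 0)
W(14, (2 - 4)*(-3))/(-3399) = 0/(-3399) = 0*(-1/3399) = 0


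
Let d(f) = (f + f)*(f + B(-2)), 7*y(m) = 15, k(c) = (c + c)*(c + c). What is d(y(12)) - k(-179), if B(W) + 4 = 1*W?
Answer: -6280846/49 ≈ -1.2818e+5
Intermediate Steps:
B(W) = -4 + W (B(W) = -4 + 1*W = -4 + W)
k(c) = 4*c**2 (k(c) = (2*c)*(2*c) = 4*c**2)
y(m) = 15/7 (y(m) = (1/7)*15 = 15/7)
d(f) = 2*f*(-6 + f) (d(f) = (f + f)*(f + (-4 - 2)) = (2*f)*(f - 6) = (2*f)*(-6 + f) = 2*f*(-6 + f))
d(y(12)) - k(-179) = 2*(15/7)*(-6 + 15/7) - 4*(-179)**2 = 2*(15/7)*(-27/7) - 4*32041 = -810/49 - 1*128164 = -810/49 - 128164 = -6280846/49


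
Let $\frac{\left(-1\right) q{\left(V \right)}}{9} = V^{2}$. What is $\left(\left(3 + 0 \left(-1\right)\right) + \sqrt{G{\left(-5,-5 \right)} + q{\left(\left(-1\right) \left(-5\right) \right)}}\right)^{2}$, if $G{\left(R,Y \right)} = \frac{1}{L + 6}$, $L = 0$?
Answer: $- \frac{1295}{6} + i \sqrt{8094} \approx -215.83 + 89.967 i$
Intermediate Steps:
$G{\left(R,Y \right)} = \frac{1}{6}$ ($G{\left(R,Y \right)} = \frac{1}{0 + 6} = \frac{1}{6}$)
$q{\left(V \right)} = - 9 V^{2}$
$\left(\left(3 + 0 \left(-1\right)\right) + \sqrt{G{\left(-5,-5 \right)} + q{\left(\left(-1\right) \left(-5\right) \right)}}\right)^{2} = \left(\left(3 + 0 \left(-1\right)\right) + \sqrt{\frac{1}{6} - 9 \left(\left(-1\right) \left(-5\right)\right)^{2}}\right)^{2} = \left(\left(3 + 0\right) + \sqrt{\frac{1}{6} - 9 \cdot 5^{2}}\right)^{2} = \left(3 + \sqrt{\frac{1}{6} - 225}\right)^{2} = \left(3 + \sqrt{- \frac{1349}{6}}\right)^{2} = \left(3 + \frac{i \sqrt{8094}}{6}\right)^{2}$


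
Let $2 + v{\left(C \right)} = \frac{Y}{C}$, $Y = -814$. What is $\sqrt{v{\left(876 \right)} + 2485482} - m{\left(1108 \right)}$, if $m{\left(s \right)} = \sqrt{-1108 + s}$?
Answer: $\frac{\sqrt{476824246854}}{438} \approx 1576.5$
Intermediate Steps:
$v{\left(C \right)} = -2 - \frac{814}{C}$
$\sqrt{v{\left(876 \right)} + 2485482} - m{\left(1108 \right)} = \sqrt{\left(-2 - \frac{814}{876}\right) + 2485482} - \sqrt{-1108 + 1108} = \sqrt{\left(-2 - \frac{407}{438}\right) + 2485482} - \sqrt{0} = \sqrt{\left(-2 - \frac{407}{438}\right) + 2485482} - 0 = \sqrt{- \frac{1283}{438} + 2485482} + 0 = \sqrt{\frac{1088639833}{438}} + 0 = \frac{\sqrt{476824246854}}{438} + 0 = \frac{\sqrt{476824246854}}{438}$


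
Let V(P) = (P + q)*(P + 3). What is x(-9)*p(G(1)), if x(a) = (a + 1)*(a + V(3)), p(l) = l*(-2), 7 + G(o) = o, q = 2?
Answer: -2016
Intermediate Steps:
G(o) = -7 + o
V(P) = (2 + P)*(3 + P) (V(P) = (P + 2)*(P + 3) = (2 + P)*(3 + P))
p(l) = -2*l
x(a) = (1 + a)*(30 + a) (x(a) = (a + 1)*(a + (6 + 3² + 5*3)) = (1 + a)*(a + (6 + 9 + 15)) = (1 + a)*(a + 30) = (1 + a)*(30 + a))
x(-9)*p(G(1)) = (30 + (-9)² + 31*(-9))*(-2*(-7 + 1)) = (30 + 81 - 279)*(-2*(-6)) = -168*12 = -2016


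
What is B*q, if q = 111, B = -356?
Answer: -39516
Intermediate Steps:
B*q = -356*111 = -39516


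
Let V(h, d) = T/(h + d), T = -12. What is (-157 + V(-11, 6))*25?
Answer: -3865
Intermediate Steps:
V(h, d) = -12/(d + h) (V(h, d) = -12/(h + d) = -12/(d + h))
(-157 + V(-11, 6))*25 = (-157 - 12/(6 - 11))*25 = (-157 - 12/(-5))*25 = (-157 - 12*(-⅕))*25 = (-157 + 12/5)*25 = -773/5*25 = -3865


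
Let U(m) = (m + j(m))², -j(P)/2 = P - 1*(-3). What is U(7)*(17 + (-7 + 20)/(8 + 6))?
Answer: 42419/14 ≈ 3029.9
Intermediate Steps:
j(P) = -6 - 2*P (j(P) = -2*(P - 1*(-3)) = -2*(P + 3) = -2*(3 + P) = -6 - 2*P)
U(m) = (-6 - m)² (U(m) = (m + (-6 - 2*m))² = (-6 - m)²)
U(7)*(17 + (-7 + 20)/(8 + 6)) = (6 + 7)²*(17 + (-7 + 20)/(8 + 6)) = 13²*(17 + 13/14) = 169*(17 + 13*(1/14)) = 169*(17 + 13/14) = 169*(251/14) = 42419/14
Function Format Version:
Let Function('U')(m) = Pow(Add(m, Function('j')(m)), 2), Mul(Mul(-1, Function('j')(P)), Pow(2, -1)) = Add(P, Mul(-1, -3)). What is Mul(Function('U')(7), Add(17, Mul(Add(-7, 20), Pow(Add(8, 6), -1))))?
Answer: Rational(42419, 14) ≈ 3029.9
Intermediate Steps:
Function('j')(P) = Add(-6, Mul(-2, P)) (Function('j')(P) = Mul(-2, Add(P, Mul(-1, -3))) = Mul(-2, Add(P, 3)) = Mul(-2, Add(3, P)) = Add(-6, Mul(-2, P)))
Function('U')(m) = Pow(Add(-6, Mul(-1, m)), 2) (Function('U')(m) = Pow(Add(m, Add(-6, Mul(-2, m))), 2) = Pow(Add(-6, Mul(-1, m)), 2))
Mul(Function('U')(7), Add(17, Mul(Add(-7, 20), Pow(Add(8, 6), -1)))) = Mul(Pow(Add(6, 7), 2), Add(17, Mul(Add(-7, 20), Pow(Add(8, 6), -1)))) = Mul(Pow(13, 2), Add(17, Mul(13, Pow(14, -1)))) = Mul(169, Add(17, Mul(13, Rational(1, 14)))) = Mul(169, Add(17, Rational(13, 14))) = Mul(169, Rational(251, 14)) = Rational(42419, 14)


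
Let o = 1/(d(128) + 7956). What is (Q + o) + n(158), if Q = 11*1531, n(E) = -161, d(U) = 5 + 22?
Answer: 133156441/7983 ≈ 16680.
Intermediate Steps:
d(U) = 27
Q = 16841
o = 1/7983 (o = 1/(27 + 7956) = 1/7983 ≈ 0.00012527)
(Q + o) + n(158) = (16841 + 1/7983) - 161 = 134441704/7983 - 161 = 133156441/7983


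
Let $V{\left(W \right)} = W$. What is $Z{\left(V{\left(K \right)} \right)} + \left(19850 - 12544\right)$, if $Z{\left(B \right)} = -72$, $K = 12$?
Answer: $7234$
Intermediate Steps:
$Z{\left(V{\left(K \right)} \right)} + \left(19850 - 12544\right) = -72 + \left(19850 - 12544\right) = -72 + 7306 = 7234$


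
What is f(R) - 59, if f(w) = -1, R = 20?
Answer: -60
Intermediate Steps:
f(R) - 59 = -1 - 59 = -60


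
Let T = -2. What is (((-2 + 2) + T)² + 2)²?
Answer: 36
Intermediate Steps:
(((-2 + 2) + T)² + 2)² = (((-2 + 2) - 2)² + 2)² = ((0 - 2)² + 2)² = ((-2)² + 2)² = (4 + 2)² = 6² = 36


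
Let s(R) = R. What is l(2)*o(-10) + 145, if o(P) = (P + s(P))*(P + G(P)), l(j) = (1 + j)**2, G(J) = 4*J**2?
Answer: -70055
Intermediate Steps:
o(P) = 2*P*(P + 4*P**2) (o(P) = (P + P)*(P + 4*P**2) = (2*P)*(P + 4*P**2) = 2*P*(P + 4*P**2))
l(2)*o(-10) + 145 = (1 + 2)**2*((-10)**2*(2 + 8*(-10))) + 145 = 3**2*(100*(2 - 80)) + 145 = 9*(100*(-78)) + 145 = 9*(-7800) + 145 = -70200 + 145 = -70055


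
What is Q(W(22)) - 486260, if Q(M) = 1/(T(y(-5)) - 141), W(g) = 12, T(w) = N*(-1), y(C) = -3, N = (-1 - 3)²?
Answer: -76342821/157 ≈ -4.8626e+5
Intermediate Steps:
N = 16 (N = (-4)² = 16)
T(w) = -16 (T(w) = 16*(-1) = -16)
Q(M) = -1/157 (Q(M) = 1/(-16 - 141) = 1/(-157) = -1/157)
Q(W(22)) - 486260 = -1/157 - 486260 = -76342821/157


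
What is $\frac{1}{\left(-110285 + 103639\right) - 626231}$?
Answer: $- \frac{1}{632877} \approx -1.5801 \cdot 10^{-6}$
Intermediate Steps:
$\frac{1}{\left(-110285 + 103639\right) - 626231} = \frac{1}{-6646 - 626231} = \frac{1}{-632877} = - \frac{1}{632877}$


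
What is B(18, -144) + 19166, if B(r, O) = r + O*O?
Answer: 39920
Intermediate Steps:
B(r, O) = r + O²
B(18, -144) + 19166 = (18 + (-144)²) + 19166 = (18 + 20736) + 19166 = 20754 + 19166 = 39920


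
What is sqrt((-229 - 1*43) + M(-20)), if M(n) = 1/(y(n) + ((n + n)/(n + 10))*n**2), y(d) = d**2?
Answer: I*sqrt(2719995)/100 ≈ 16.492*I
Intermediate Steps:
M(n) = 1/(n**2 + 2*n**3/(10 + n)) (M(n) = 1/(n**2 + ((n + n)/(n + 10))*n**2) = 1/(n**2 + ((2*n)/(10 + n))*n**2) = 1/(n**2 + (2*n/(10 + n))*n**2) = 1/(n**2 + 2*n**3/(10 + n)))
sqrt((-229 - 1*43) + M(-20)) = sqrt((-229 - 1*43) + (10 - 20)/((-20)**2*(10 + 3*(-20)))) = sqrt((-229 - 43) + (1/400)*(-10)/(10 - 60)) = sqrt(-272 + (1/400)*(-10)/(-50)) = sqrt(-272 + (1/400)*(-1/50)*(-10)) = sqrt(-272 + 1/2000) = sqrt(-543999/2000) = I*sqrt(2719995)/100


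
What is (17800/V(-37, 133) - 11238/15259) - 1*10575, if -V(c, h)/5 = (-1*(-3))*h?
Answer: -64443012077/6088341 ≈ -10585.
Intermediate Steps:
V(c, h) = -15*h (V(c, h) = -5*(-1*(-3))*h = -15*h)
(17800/V(-37, 133) - 11238/15259) - 1*10575 = (17800/((-15*133)) - 11238/15259) - 1*10575 = (17800/(-1995) - 11238*1/15259) - 10575 = (17800*(-1/1995) - 11238/15259) - 10575 = (-3560/399 - 11238/15259) - 10575 = -58806002/6088341 - 10575 = -64443012077/6088341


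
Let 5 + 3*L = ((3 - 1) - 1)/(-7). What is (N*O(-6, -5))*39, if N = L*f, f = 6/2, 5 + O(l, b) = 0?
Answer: 7020/7 ≈ 1002.9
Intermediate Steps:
O(l, b) = -5 (O(l, b) = -5 + 0 = -5)
L = -12/7 (L = -5/3 + (((3 - 1) - 1)/(-7))/3 = -5/3 + ((2 - 1)*(-⅐))/3 = -5/3 + (1*(-⅐))/3 = -5/3 + (⅓)*(-⅐) = -5/3 - 1/21 = -12/7 ≈ -1.7143)
f = 3 (f = 6*(½) = 3)
N = -36/7 (N = -12/7*3 = -36/7 ≈ -5.1429)
(N*O(-6, -5))*39 = -36/7*(-5)*39 = (180/7)*39 = 7020/7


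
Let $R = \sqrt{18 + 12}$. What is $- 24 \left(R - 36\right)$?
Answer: $864 - 24 \sqrt{30} \approx 732.55$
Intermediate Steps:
$R = \sqrt{30} \approx 5.4772$
$- 24 \left(R - 36\right) = - 24 \left(\sqrt{30} - 36\right) = - 24 \left(-36 + \sqrt{30}\right) = 864 - 24 \sqrt{30}$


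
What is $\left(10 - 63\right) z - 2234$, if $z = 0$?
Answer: $-2234$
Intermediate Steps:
$\left(10 - 63\right) z - 2234 = \left(10 - 63\right) 0 - 2234 = \left(-53\right) 0 - 2234 = 0 - 2234 = -2234$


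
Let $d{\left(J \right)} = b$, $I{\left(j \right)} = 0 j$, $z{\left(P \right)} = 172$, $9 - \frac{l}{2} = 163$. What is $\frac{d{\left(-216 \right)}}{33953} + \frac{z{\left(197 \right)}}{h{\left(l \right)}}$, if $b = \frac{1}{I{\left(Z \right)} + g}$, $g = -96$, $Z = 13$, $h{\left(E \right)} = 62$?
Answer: $\frac{280315937}{101044128} \approx 2.7742$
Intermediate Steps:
$l = -308$ ($l = 18 - 326 = -308$)
$I{\left(j \right)} = 0$
$b = - \frac{1}{96}$ ($b = \frac{1}{0 - 96} = \frac{1}{-96} = - \frac{1}{96} \approx -0.010417$)
$d{\left(J \right)} = - \frac{1}{96}$
$\frac{d{\left(-216 \right)}}{33953} + \frac{z{\left(197 \right)}}{h{\left(l \right)}} = - \frac{1}{96 \cdot 33953} + \frac{172}{62} = \left(- \frac{1}{96}\right) \frac{1}{33953} + 172 \cdot \frac{1}{62} = - \frac{1}{3259488} + \frac{86}{31} = \frac{280315937}{101044128}$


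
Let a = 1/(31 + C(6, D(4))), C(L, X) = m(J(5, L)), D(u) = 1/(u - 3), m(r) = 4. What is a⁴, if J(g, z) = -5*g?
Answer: 1/1500625 ≈ 6.6639e-7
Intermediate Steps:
D(u) = 1/(-3 + u)
C(L, X) = 4
a = 1/35 (a = 1/(31 + 4) = 1/35 ≈ 0.028571)
a⁴ = (1/35)⁴ = 1/1500625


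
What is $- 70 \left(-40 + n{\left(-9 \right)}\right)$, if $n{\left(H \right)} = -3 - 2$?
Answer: $3150$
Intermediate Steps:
$n{\left(H \right)} = -5$ ($n{\left(H \right)} = -3 - 2 = -5$)
$- 70 \left(-40 + n{\left(-9 \right)}\right) = - 70 \left(-40 - 5\right) = \left(-70\right) \left(-45\right) = 3150$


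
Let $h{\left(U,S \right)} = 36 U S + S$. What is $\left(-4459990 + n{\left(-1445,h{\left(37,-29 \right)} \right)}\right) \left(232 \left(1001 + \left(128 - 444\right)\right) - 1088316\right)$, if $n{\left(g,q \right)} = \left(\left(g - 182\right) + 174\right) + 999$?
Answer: $4145518811824$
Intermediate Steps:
$h{\left(U,S \right)} = S + 36 S U$ ($h{\left(U,S \right)} = 36 S U + S = S + 36 S U$)
$n{\left(g,q \right)} = 991 + g$ ($n{\left(g,q \right)} = \left(\left(-182 + g\right) + 174\right) + 999 = \left(-8 + g\right) + 999 = 991 + g$)
$\left(-4459990 + n{\left(-1445,h{\left(37,-29 \right)} \right)}\right) \left(232 \left(1001 + \left(128 - 444\right)\right) - 1088316\right) = \left(-4459990 + \left(991 - 1445\right)\right) \left(232 \left(1001 + \left(128 - 444\right)\right) - 1088316\right) = \left(-4459990 - 454\right) \left(232 \left(1001 + \left(128 - 444\right)\right) - 1088316\right) = - 4460444 \left(232 \left(1001 - 316\right) - 1088316\right) = - 4460444 \left(232 \cdot 685 - 1088316\right) = - 4460444 \left(158920 - 1088316\right) = \left(-4460444\right) \left(-929396\right) = 4145518811824$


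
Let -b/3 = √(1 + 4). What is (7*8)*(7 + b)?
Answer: 392 - 168*√5 ≈ 16.341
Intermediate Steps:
b = -3*√5 (b = -3*√(1 + 4) = -3*√5 ≈ -6.7082)
(7*8)*(7 + b) = (7*8)*(7 - 3*√5) = 56*(7 - 3*√5) = 392 - 168*√5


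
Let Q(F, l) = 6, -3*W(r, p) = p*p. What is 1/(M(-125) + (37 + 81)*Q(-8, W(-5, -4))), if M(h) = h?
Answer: 1/583 ≈ 0.0017153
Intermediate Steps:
W(r, p) = -p**2/3 (W(r, p) = -p*p/3 = -p**2/3)
1/(M(-125) + (37 + 81)*Q(-8, W(-5, -4))) = 1/(-125 + (37 + 81)*6) = 1/(-125 + 118*6) = 1/(-125 + 708) = 1/583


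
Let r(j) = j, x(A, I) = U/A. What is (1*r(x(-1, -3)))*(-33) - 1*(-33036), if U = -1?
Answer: 33003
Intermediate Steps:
x(A, I) = -1/A
(1*r(x(-1, -3)))*(-33) - 1*(-33036) = (1*(-1/(-1)))*(-33) - 1*(-33036) = (1*(-1*(-1)))*(-33) + 33036 = (1*1)*(-33) + 33036 = 1*(-33) + 33036 = -33 + 33036 = 33003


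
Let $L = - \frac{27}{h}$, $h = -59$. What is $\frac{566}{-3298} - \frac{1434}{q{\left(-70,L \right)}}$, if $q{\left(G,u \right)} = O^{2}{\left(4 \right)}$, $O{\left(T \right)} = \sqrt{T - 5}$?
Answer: $\frac{2364383}{1649} \approx 1433.8$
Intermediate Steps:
$O{\left(T \right)} = \sqrt{-5 + T}$
$L = \frac{27}{59}$ ($L = - \frac{27}{-59} = \left(-27\right) \left(- \frac{1}{59}\right) = \frac{27}{59} \approx 0.45763$)
$q{\left(G,u \right)} = -1$ ($q{\left(G,u \right)} = \left(\sqrt{-5 + 4}\right)^{2} = \left(\sqrt{-1}\right)^{2} = i^{2} = -1$)
$\frac{566}{-3298} - \frac{1434}{q{\left(-70,L \right)}} = \frac{566}{-3298} - \frac{1434}{-1} = 566 \left(- \frac{1}{3298}\right) - -1434 = - \frac{283}{1649} + 1434 = \frac{2364383}{1649}$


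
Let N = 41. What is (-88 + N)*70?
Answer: -3290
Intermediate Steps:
(-88 + N)*70 = (-88 + 41)*70 = -47*70 = -3290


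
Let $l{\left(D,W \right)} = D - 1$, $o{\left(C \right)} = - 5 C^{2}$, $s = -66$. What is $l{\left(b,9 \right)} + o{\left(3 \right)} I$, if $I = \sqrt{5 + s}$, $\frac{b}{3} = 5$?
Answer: $14 - 45 i \sqrt{61} \approx 14.0 - 351.46 i$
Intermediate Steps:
$b = 15$ ($b = 3 \cdot 5 = 15$)
$l{\left(D,W \right)} = -1 + D$ ($l{\left(D,W \right)} = D - 1 = -1 + D$)
$I = i \sqrt{61}$ ($I = \sqrt{5 - 66} = \sqrt{-61} = i \sqrt{61} \approx 7.8102 i$)
$l{\left(b,9 \right)} + o{\left(3 \right)} I = \left(-1 + 15\right) + - 5 \cdot 3^{2} i \sqrt{61} = 14 + \left(-5\right) 9 i \sqrt{61} = 14 - 45 i \sqrt{61}$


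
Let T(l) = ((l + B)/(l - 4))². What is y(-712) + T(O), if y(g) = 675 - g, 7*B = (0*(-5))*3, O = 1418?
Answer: 693793244/499849 ≈ 1388.0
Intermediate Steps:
B = 0 (B = ((0*(-5))*3)/7 = (0*3)/7 = (⅐)*0 = 0)
T(l) = l²/(-4 + l)² (T(l) = ((l + 0)/(l - 4))² = (l/(-4 + l))² = l²/(-4 + l)²)
y(-712) + T(O) = (675 - 1*(-712)) + 1418²/(-4 + 1418)² = (675 + 712) + 2010724/1414² = 1387 + 2010724*(1/1999396) = 1387 + 502681/499849 = 693793244/499849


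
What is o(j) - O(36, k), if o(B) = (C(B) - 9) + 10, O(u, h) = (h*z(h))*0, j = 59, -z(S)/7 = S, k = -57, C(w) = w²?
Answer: 3482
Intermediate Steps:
z(S) = -7*S
O(u, h) = 0 (O(u, h) = (h*(-7*h))*0 = -7*h²*0 = 0)
o(B) = 1 + B² (o(B) = (B² - 9) + 10 = (-9 + B²) + 10 = 1 + B²)
o(j) - O(36, k) = (1 + 59²) - 1*0 = (1 + 3481) + 0 = 3482 + 0 = 3482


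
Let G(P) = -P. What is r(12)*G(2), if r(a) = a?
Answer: -24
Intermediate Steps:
r(12)*G(2) = 12*(-1*2) = 12*(-2) = -24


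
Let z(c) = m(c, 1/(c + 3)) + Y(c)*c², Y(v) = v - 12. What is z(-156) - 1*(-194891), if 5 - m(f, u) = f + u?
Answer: -595689587/153 ≈ -3.8934e+6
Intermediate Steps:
m(f, u) = 5 - f - u (m(f, u) = 5 - (f + u) = 5 + (-f - u) = 5 - f - u)
Y(v) = -12 + v
z(c) = 5 - c - 1/(3 + c) + c²*(-12 + c) (z(c) = (5 - c - 1/(c + 3)) + (-12 + c)*c² = (5 - c - 1/(3 + c)) + c²*(-12 + c) = 5 - c - 1/(3 + c) + c²*(-12 + c))
z(-156) - 1*(-194891) = (-1 + (3 - 156)*(5 - 1*(-156) + (-156)²*(-12 - 156)))/(3 - 156) - 1*(-194891) = (-1 - 153*(5 + 156 + 24336*(-168)))/(-153) + 194891 = -(-1 - 153*(5 + 156 - 4088448))/153 + 194891 = -(-1 - 153*(-4088287))/153 + 194891 = -(-1 + 625507911)/153 + 194891 = -1/153*625507910 + 194891 = -625507910/153 + 194891 = -595689587/153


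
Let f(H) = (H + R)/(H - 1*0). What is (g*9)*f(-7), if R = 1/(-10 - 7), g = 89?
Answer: 96120/119 ≈ 807.73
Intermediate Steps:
R = -1/17 (R = 1/(-17) = -1/17 ≈ -0.058824)
f(H) = (-1/17 + H)/H (f(H) = (H - 1/17)/(H - 1*0) = (-1/17 + H)/(H + 0) = (-1/17 + H)/H)
(g*9)*f(-7) = (89*9)*((-1/17 - 7)/(-7)) = 801*(-⅐*(-120/17)) = 801*(120/119) = 96120/119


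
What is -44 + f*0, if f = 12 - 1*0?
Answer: -44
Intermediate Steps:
f = 12 (f = 12 + 0 = 12)
-44 + f*0 = -44 + 12*0 = -44 + 0 = -44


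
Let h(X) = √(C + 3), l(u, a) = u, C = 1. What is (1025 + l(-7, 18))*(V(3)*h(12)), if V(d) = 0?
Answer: 0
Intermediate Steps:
h(X) = 2 (h(X) = √(1 + 3) = √4 = 2)
(1025 + l(-7, 18))*(V(3)*h(12)) = (1025 - 7)*(0*2) = 1018*0 = 0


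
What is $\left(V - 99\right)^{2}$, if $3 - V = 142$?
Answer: $56644$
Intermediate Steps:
$V = -139$ ($V = 3 - 142 = -139$)
$\left(V - 99\right)^{2} = \left(-139 - 99\right)^{2} = \left(-238\right)^{2} = 56644$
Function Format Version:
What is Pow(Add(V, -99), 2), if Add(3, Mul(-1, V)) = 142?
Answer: 56644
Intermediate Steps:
V = -139 (V = Add(3, Mul(-1, 142)) = Add(3, -142) = -139)
Pow(Add(V, -99), 2) = Pow(Add(-139, -99), 2) = Pow(-238, 2) = 56644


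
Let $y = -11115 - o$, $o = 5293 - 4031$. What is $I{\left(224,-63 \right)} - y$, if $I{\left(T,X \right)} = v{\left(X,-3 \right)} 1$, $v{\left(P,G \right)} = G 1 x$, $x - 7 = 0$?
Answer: $12356$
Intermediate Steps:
$x = 7$ ($x = 7 + 0 = 7$)
$v{\left(P,G \right)} = 7 G$ ($v{\left(P,G \right)} = G 1 \cdot 7 = G 7 = 7 G$)
$o = 1262$
$I{\left(T,X \right)} = -21$ ($I{\left(T,X \right)} = 7 \left(-3\right) 1 = \left(-21\right) 1 = -21$)
$y = -12377$ ($y = -11115 - 1262 = -12377$)
$I{\left(224,-63 \right)} - y = -21 - -12377 = -21 + 12377 = 12356$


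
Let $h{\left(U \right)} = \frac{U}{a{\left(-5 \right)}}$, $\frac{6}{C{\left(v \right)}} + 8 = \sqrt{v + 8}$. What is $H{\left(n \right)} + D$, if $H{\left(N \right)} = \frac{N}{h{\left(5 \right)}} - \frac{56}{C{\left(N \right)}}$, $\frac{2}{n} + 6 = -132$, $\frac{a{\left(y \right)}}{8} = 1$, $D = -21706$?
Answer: $- \frac{2487606}{115} - \frac{28 \sqrt{38019}}{207} \approx -21658.0$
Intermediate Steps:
$a{\left(y \right)} = 8$ ($a{\left(y \right)} = 8 \cdot 1 = 8$)
$C{\left(v \right)} = \frac{6}{-8 + \sqrt{8 + v}}$ ($C{\left(v \right)} = \frac{6}{-8 + \sqrt{v + 8}} = \frac{6}{-8 + \sqrt{8 + v}}$)
$h{\left(U \right)} = \frac{U}{8}$
$n = - \frac{1}{69}$ ($n = \frac{2}{-6 - 132} = \frac{2}{-138} = 2 \left(- \frac{1}{138}\right) = - \frac{1}{69} \approx -0.014493$)
$H{\left(N \right)} = \frac{224}{3} - \frac{28 \sqrt{8 + N}}{3} + \frac{8 N}{5}$ ($H{\left(N \right)} = \frac{N}{\frac{1}{8} \cdot 5} - \frac{56}{6 \frac{1}{-8 + \sqrt{8 + N}}} = \frac{N}{\frac{5}{8}} - 56 \left(- \frac{4}{3} + \frac{\sqrt{8 + N}}{6}\right) = N \frac{8}{5} - \left(- \frac{224}{3} + \frac{28 \sqrt{8 + N}}{3}\right) = \frac{8 N}{5} - \left(- \frac{224}{3} + \frac{28 \sqrt{8 + N}}{3}\right) = \frac{224}{3} - \frac{28 \sqrt{8 + N}}{3} + \frac{8 N}{5}$)
$H{\left(n \right)} + D = \left(\frac{224}{3} - \frac{28 \sqrt{8 - \frac{1}{69}}}{3} + \frac{8}{5} \left(- \frac{1}{69}\right)\right) - 21706 = \left(\frac{224}{3} - \frac{28 \sqrt{\frac{551}{69}}}{3} - \frac{8}{345}\right) - 21706 = \left(\frac{224}{3} - \frac{28 \frac{\sqrt{38019}}{69}}{3} - \frac{8}{345}\right) - 21706 = \left(\frac{224}{3} - \frac{28 \sqrt{38019}}{207} - \frac{8}{345}\right) - 21706 = \left(\frac{8584}{115} - \frac{28 \sqrt{38019}}{207}\right) - 21706 = - \frac{2487606}{115} - \frac{28 \sqrt{38019}}{207}$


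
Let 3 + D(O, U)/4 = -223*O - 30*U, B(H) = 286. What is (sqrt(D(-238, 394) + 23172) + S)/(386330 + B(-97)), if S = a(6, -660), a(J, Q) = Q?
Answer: -55/32218 + sqrt(11761)/96654 ≈ -0.00058510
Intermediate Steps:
D(O, U) = -12 - 892*O - 120*U (D(O, U) = -12 + 4*(-223*O - 30*U) = -12 + (-892*O - 120*U) = -12 - 892*O - 120*U)
S = -660
(sqrt(D(-238, 394) + 23172) + S)/(386330 + B(-97)) = (sqrt((-12 - 892*(-238) - 120*394) + 23172) - 660)/(386330 + 286) = (sqrt((-12 + 212296 - 47280) + 23172) - 660)/386616 = (sqrt(165004 + 23172) - 660)*(1/386616) = (sqrt(188176) - 660)*(1/386616) = (4*sqrt(11761) - 660)*(1/386616) = (-660 + 4*sqrt(11761))*(1/386616) = -55/32218 + sqrt(11761)/96654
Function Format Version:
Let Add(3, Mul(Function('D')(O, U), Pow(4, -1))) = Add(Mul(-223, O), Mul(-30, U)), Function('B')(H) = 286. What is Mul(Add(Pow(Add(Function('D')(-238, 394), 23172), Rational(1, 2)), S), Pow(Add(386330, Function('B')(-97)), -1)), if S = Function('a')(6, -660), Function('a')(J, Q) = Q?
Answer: Add(Rational(-55, 32218), Mul(Rational(1, 96654), Pow(11761, Rational(1, 2)))) ≈ -0.00058510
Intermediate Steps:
Function('D')(O, U) = Add(-12, Mul(-892, O), Mul(-120, U)) (Function('D')(O, U) = Add(-12, Mul(4, Add(Mul(-223, O), Mul(-30, U)))) = Add(-12, Add(Mul(-892, O), Mul(-120, U))) = Add(-12, Mul(-892, O), Mul(-120, U)))
S = -660
Mul(Add(Pow(Add(Function('D')(-238, 394), 23172), Rational(1, 2)), S), Pow(Add(386330, Function('B')(-97)), -1)) = Mul(Add(Pow(Add(Add(-12, Mul(-892, -238), Mul(-120, 394)), 23172), Rational(1, 2)), -660), Pow(Add(386330, 286), -1)) = Mul(Add(Pow(Add(Add(-12, 212296, -47280), 23172), Rational(1, 2)), -660), Pow(386616, -1)) = Mul(Add(Pow(Add(165004, 23172), Rational(1, 2)), -660), Rational(1, 386616)) = Mul(Add(Pow(188176, Rational(1, 2)), -660), Rational(1, 386616)) = Mul(Add(Mul(4, Pow(11761, Rational(1, 2))), -660), Rational(1, 386616)) = Mul(Add(-660, Mul(4, Pow(11761, Rational(1, 2)))), Rational(1, 386616)) = Add(Rational(-55, 32218), Mul(Rational(1, 96654), Pow(11761, Rational(1, 2))))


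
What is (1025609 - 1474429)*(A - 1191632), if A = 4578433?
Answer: -1520064024820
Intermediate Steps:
(1025609 - 1474429)*(A - 1191632) = (1025609 - 1474429)*(4578433 - 1191632) = -448820*3386801 = -1520064024820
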